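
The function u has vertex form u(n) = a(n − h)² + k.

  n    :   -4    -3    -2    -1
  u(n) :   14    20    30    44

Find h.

-5

First differences 6, 10, 14; second difference 4 = 2a, so a = 2.
Expanding, the n-coefficient is −2ah = -4h; matching it to the data gives h = -5, and then k = 12.
So u(n) = 2(n + 5)² + 12.
Hence h = -5.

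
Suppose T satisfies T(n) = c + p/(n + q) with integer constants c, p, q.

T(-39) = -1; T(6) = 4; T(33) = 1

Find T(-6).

(T(n) − c)(n + q) = p for each data point; the three points give a linear system in c and q, then p follows.
Solving: c = 0, q = 3, p = 36, so T(n) = 36/(n + 3).
Then T(-6) = 0 + 36/(-3) = -12.

-12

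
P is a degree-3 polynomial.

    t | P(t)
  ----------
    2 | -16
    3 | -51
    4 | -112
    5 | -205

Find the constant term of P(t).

0

Write P(t) = at³ + bt² + ct + d; the 4 given values yield a linear system in the 4 coefficients.
Solving, P(t) = -t³ - 4t² + 4t.
The constant term is P(0) = 0.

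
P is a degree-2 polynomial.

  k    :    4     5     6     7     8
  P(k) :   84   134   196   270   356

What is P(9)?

First differences: 50, 62, 74, 86. Second differences: 12, 12, 12.
Level-2 differences are constant, so P has degree 2.
Extending the table by one column gives the next first difference 98, so P(9) = 356 + 98 = 454.

454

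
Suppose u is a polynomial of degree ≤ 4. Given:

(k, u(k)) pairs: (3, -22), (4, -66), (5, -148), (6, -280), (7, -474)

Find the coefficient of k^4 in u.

Write u(k) = ak^4 + bk³ + ck² + dk + e; the 5 given values yield a linear system in the 5 coefficients.
Solving, the leading coefficient vanishes, and u(k) = -2k³ + 5k² - 5k + 2.
The coefficient of k^4 is 0.

0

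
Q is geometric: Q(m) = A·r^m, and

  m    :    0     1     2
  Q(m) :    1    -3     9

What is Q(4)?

Consecutive ratio: -3/1 = -3, and 9/(-3) = -3, so r = -3.
Then A·(-3)^0 = 1 gives A = 1, and Q(m) = 1·(-3)^m.
Q(4) = 1·(-3)^4 = 81.

81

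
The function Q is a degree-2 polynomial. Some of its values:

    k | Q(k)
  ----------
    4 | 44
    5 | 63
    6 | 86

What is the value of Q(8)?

144

Write Q(k) = ak² + bk + c; the 3 given values yield a linear system in the 3 coefficients.
Solving, Q(k) = 2k² + k + 8.
Then Q(8) = 144.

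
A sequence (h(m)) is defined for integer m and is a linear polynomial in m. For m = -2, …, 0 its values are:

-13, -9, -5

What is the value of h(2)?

3

First differences: 4, 4.
Level-1 differences are constant, so h has degree 1.
Fitting a degree-1 polynomial gives h(m) = 4m - 5.
Then h(2) = 3.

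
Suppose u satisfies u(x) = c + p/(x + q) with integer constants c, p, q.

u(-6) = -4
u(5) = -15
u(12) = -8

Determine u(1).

(u(x) − c)(x + q) = p for each data point; the three points give a linear system in c and q, then p follows.
Solving: c = -6, q = -3, p = -18, so u(x) = -6 − 18/(x − 3).
Then u(1) = -6 − 18/(-2) = 3.

3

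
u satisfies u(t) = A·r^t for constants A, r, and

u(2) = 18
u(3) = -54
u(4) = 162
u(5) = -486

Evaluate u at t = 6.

Consecutive ratio: -54/18 = -3, and 162/(-54) = -3, so r = -3.
Then A·(-3)^2 = 18 gives A = 2, and u(t) = 2·(-3)^t.
u(6) = 2·(-3)^6 = 1458.

1458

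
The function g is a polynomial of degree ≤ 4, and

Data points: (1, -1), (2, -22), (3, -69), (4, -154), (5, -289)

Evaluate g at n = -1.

First differences: -21, -47, -85, -135. Second differences: -26, -38, -50. Third differences: -12, -12.
Level-3 differences are constant, so g has degree 3.
Fitting a degree-3 polynomial gives g(n) = -2n³ - n² - 4n + 6.
Then g(-1) = 11.

11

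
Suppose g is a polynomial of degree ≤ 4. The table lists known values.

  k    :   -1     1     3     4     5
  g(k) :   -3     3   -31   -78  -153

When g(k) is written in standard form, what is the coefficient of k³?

Write g(k) = ak^4 + bk³ + ck² + dk + e; the 5 given values yield a linear system in the 5 coefficients.
Solving, the leading coefficient vanishes, and g(k) = -k³ - 2k² + 4k + 2.
The coefficient of k³ is -1.

-1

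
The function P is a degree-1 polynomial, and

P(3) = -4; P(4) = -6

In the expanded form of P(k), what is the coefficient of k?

-2

Write P(k) = ak + b; the 2 given values yield a linear system in the 2 coefficients.
Solving, P(k) = -2k + 2.
The coefficient of k is -2.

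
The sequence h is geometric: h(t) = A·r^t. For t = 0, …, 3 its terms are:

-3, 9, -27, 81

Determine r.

-3

Consecutive ratio: 9/(-3) = -3, and -27/9 = -3, so r = -3.
Then A·(-3)^0 = -3 gives A = -3, and h(t) = -3·(-3)^t.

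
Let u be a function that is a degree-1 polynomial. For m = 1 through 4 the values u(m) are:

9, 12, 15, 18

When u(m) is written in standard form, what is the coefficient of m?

3

Write u(m) = am + b; the 4 given values yield a linear system in the 2 coefficients.
Solving, u(m) = 3m + 6.
The coefficient of m is 3.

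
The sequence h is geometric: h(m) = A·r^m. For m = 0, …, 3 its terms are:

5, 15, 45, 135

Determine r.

Consecutive ratio: 15/5 = 3, and 45/15 = 3, so r = 3.
Then A·3^0 = 5 gives A = 5, and h(m) = 5·3^m.

3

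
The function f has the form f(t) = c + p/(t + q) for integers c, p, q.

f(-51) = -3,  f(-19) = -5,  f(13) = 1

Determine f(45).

(f(t) − c)(t + q) = p for each data point; the three points give a linear system in c and q, then p follows.
Solving: c = -2, q = 3, p = 48, so f(t) = -2 + 48/(t + 3).
Then f(45) = -2 + 48/48 = -1.

-1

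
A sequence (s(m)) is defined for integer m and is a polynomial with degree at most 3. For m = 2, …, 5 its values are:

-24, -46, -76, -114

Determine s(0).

-4

First differences: -22, -30, -38. Second differences: -8, -8.
Level-2 differences are constant, so s has degree 2.
Fitting a degree-2 polynomial gives s(m) = -4m² - 2m - 4.
Then s(0) = -4.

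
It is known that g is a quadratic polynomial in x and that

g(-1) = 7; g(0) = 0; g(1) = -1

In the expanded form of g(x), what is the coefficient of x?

Write g(x) = ax² + bx + c; the 3 given values yield a linear system in the 3 coefficients.
Solving, g(x) = 3x² - 4x.
The coefficient of x is -4.

-4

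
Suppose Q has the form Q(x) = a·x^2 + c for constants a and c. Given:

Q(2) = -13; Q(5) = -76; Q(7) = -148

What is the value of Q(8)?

-193

From Q(2) = -13 and Q(5) = -76: 4a + c = -13 and 25a + c = -76.
Subtracting: 21a = -63, so a = -3; then c = -13 − (-3)·4 = -1.
So Q(x) = -3x² − 1, and Q(8) = -193.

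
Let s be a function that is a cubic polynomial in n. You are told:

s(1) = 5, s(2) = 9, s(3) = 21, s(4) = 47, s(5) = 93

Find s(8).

First differences: 4, 12, 26, 46. Second differences: 8, 14, 20. Third differences: 6, 6.
Level-3 differences are constant, so s has degree 3.
Fitting a degree-3 polynomial gives s(n) = n³ - 2n² + 3n + 3.
Then s(8) = 411.

411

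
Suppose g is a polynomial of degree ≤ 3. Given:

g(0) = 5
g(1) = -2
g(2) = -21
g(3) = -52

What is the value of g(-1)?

First differences: -7, -19, -31. Second differences: -12, -12.
Level-2 differences are constant, so g has degree 2.
Fitting a degree-2 polynomial gives g(x) = -6x² - x + 5.
Then g(-1) = 0.

0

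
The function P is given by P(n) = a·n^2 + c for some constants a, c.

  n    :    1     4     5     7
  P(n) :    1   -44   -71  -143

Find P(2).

From P(1) = 1 and P(4) = -44: 1a + c = 1 and 16a + c = -44.
Subtracting: 15a = -45, so a = -3; then c = 1 − (-3)·1 = 4.
So P(n) = -3n² + 4, and P(2) = -8.

-8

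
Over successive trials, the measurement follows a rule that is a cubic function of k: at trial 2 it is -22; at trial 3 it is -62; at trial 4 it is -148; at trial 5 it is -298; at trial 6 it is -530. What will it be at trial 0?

Write the value at k as h(k).
First differences: -40, -86, -150, -232. Second differences: -46, -64, -82. Third differences: -18, -18.
Level-3 differences are constant, so h has degree 3.
Fitting a degree-3 polynomial gives h(k) = -3k³ + 4k² - 3k - 8.
Then h(0) = -8.

-8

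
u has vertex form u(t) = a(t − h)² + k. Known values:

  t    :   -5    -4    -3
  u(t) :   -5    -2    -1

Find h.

-3

First differences 3, 1; second difference -2 = 2a, so a = -1.
Expanding, the t-coefficient is −2ah = 2h; matching it to the data gives h = -3, and then k = -1.
So u(t) = -1(t + 3)² − 1.
Hence h = -3.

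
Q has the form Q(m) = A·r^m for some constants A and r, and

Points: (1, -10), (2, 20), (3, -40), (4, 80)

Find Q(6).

Consecutive ratio: 20/(-10) = -2, and -40/20 = -2, so r = -2.
Then A·(-2)^1 = -10 gives A = 5, and Q(m) = 5·(-2)^m.
Q(6) = 5·(-2)^6 = 320.

320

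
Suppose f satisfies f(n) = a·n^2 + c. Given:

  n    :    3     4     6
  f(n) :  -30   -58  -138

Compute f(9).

From f(3) = -30 and f(4) = -58: 9a + c = -30 and 16a + c = -58.
Subtracting: 7a = -28, so a = -4; then c = -30 − (-4)·9 = 6.
So f(n) = -4n² + 6, and f(9) = -318.

-318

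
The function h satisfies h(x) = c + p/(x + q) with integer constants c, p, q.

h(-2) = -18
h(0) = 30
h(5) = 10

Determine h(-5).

(h(x) − c)(x + q) = p for each data point; the three points give a linear system in c and q, then p follows.
Solving: c = 6, q = 1, p = 24, so h(x) = 6 + 24/(x + 1).
Then h(-5) = 6 + 24/(-4) = 0.

0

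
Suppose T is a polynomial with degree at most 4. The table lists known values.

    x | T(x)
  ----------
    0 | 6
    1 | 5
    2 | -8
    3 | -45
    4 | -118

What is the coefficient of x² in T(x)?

Write T(x) = ax^4 + bx³ + cx² + dx + e; the 5 given values yield a linear system in the 5 coefficients.
Solving, the leading coefficient vanishes, and T(x) = -2x³ + x + 6.
The coefficient of x² is 0.

0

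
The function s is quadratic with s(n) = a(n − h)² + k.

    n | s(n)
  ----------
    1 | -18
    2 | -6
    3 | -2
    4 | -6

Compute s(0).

-38

First differences 12, 4, -4; second difference -8 = 2a, so a = -4.
Expanding, the n-coefficient is −2ah = 8h; matching it to the data gives h = 3, and then k = -2.
So s(n) = -4(n − 3)² − 2.
s(0) = -4·(-3)² − 2 = -38.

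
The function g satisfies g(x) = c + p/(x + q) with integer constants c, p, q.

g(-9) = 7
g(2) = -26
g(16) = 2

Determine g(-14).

(g(x) − c)(x + q) = p for each data point; the three points give a linear system in c and q, then p follows.
Solving: c = 4, q = -1, p = -30, so g(x) = 4 − 30/(x − 1).
Then g(-14) = 4 − 30/(-15) = 6.

6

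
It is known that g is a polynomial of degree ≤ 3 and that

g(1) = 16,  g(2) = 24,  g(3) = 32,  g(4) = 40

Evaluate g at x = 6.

First differences: 8, 8, 8.
Level-1 differences are constant, so g has degree 1.
Fitting a degree-1 polynomial gives g(x) = 8x + 8.
Then g(6) = 56.

56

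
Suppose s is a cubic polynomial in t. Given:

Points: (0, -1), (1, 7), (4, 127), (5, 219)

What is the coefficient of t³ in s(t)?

Write s(t) = at³ + bt² + ct + d; the 4 given values yield a linear system in the 4 coefficients.
Solving, s(t) = t³ + 3t² + 4t - 1.
The coefficient of t³ is 1.

1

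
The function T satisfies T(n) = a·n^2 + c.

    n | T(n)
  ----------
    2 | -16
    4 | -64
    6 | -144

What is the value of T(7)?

From T(2) = -16 and T(4) = -64: 4a + c = -16 and 16a + c = -64.
Subtracting: 12a = -48, so a = -4; then c = -16 − (-4)·4 = 0.
So T(n) = -4n² + 0, and T(7) = -196.

-196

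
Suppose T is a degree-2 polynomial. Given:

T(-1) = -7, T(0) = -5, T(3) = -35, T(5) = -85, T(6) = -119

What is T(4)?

-57

Write T(x) = ax² + bx + c; the 5 given values yield a linear system in the 3 coefficients.
Solving, T(x) = -3x² - x - 5.
Then T(4) = -57.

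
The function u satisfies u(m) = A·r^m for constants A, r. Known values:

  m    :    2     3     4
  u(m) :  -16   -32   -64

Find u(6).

-256

Consecutive ratio: -32/(-16) = 2, and -64/(-32) = 2, so r = 2.
Then A·2^2 = -16 gives A = -4, and u(m) = -4·2^m.
u(6) = -4·2^6 = -256.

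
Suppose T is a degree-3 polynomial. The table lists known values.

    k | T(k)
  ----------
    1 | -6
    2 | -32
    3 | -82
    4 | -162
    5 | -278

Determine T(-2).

-12

Write T(k) = ak³ + bk² + ck + d; the 5 given values yield a linear system in the 4 coefficients.
Solving, T(k) = -k³ - 6k² - k + 2.
Then T(-2) = -12.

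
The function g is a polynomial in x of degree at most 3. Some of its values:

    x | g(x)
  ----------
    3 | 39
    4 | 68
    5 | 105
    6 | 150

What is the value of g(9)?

First differences: 29, 37, 45. Second differences: 8, 8.
Level-2 differences are constant, so g has degree 2.
Fitting a degree-2 polynomial gives g(x) = 4x² + x.
Then g(9) = 333.

333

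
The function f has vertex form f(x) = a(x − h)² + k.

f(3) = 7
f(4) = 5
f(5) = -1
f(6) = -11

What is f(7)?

First differences -2, -6, -10; second difference -4 = 2a, so a = -2.
Expanding, the x-coefficient is −2ah = 4h; matching it to the data gives h = 3, and then k = 7.
So f(x) = -2(x − 3)² + 7.
f(7) = -2·4² + 7 = -25.

-25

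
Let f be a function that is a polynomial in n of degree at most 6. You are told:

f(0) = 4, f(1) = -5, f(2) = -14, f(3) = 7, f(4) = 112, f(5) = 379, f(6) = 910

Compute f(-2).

First differences: -9, -9, 21, 105, 267, 531. Second differences: 0, 30, 84, 162, 264. Third differences: 30, 54, 78, 102. Fourth differences: 24, 24, 24.
Level-4 differences are constant, so f has degree 4.
Fitting a degree-4 polynomial gives f(n) = n^4 - n³ - 4n² - 5n + 4.
Then f(-2) = 22.

22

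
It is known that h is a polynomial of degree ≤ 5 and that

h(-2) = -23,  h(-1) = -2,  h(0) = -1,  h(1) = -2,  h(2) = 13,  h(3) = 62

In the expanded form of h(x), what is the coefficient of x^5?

First differences: 21, 1, -1, 15, 49. Second differences: -20, -2, 16, 34. Third differences: 18, 18, 18.
Level-3 differences are constant, so h has degree 3.
Fitting a degree-3 polynomial gives h(x) = 3x³ - x² - 3x - 1.
The coefficient of x^5 is 0.

0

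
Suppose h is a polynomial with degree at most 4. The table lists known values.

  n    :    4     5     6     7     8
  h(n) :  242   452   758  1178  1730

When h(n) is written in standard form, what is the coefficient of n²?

3

Write h(n) = an^4 + bn³ + cn² + dn + e; the 5 given values yield a linear system in the 5 coefficients.
Solving, the leading coefficient vanishes, and h(n) = 3n³ + 3n² + 2.
The coefficient of n² is 3.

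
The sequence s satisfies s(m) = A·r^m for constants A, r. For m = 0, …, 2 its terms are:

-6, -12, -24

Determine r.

Consecutive ratio: -12/(-6) = 2, and -24/(-12) = 2, so r = 2.
Then A·2^0 = -6 gives A = -6, and s(m) = -6·2^m.

2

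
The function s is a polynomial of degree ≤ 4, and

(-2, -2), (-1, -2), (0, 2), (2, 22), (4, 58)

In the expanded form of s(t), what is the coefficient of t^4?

Write s(t) = at^4 + bt³ + ct² + dt + e; the 5 given values yield a linear system in the 5 coefficients.
Solving, the top 2 coefficients vanish, and s(t) = 2t² + 6t + 2.
The coefficient of t^4 is 0.

0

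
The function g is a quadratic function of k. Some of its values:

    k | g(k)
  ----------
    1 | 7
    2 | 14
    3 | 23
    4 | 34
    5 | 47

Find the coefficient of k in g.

4

First differences: 7, 9, 11, 13. Second differences: 2, 2, 2.
Level-2 differences are constant, so g has degree 2.
Fitting a degree-2 polynomial gives g(k) = k² + 4k + 2.
The coefficient of k is 4.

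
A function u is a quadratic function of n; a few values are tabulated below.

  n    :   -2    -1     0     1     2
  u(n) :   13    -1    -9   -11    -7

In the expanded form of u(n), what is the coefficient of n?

First differences: -14, -8, -2, 4. Second differences: 6, 6, 6.
Level-2 differences are constant, so u has degree 2.
Fitting a degree-2 polynomial gives u(n) = 3n² - 5n - 9.
The coefficient of n is -5.

-5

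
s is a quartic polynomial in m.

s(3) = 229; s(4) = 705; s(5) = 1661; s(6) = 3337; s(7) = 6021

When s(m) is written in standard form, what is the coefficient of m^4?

Write s(m) = am^4 + bm³ + cm² + dm + e; the 5 given values yield a linear system in the 5 coefficients.
Solving, s(m) = 2m^4 + 4m³ - 2m² - 8m + 1.
The coefficient of m^4 is 2.

2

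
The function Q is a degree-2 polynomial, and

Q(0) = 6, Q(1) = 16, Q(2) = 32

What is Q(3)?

54

Write Q(k) = ak² + bk + c; the 3 given values yield a linear system in the 3 coefficients.
Solving, Q(k) = 3k² + 7k + 6.
Then Q(3) = 54.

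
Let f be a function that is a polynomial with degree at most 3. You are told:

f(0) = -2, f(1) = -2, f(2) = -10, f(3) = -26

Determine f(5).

First differences: 0, -8, -16. Second differences: -8, -8.
Level-2 differences are constant, so f has degree 2.
Fitting a degree-2 polynomial gives f(m) = -4m² + 4m - 2.
Then f(5) = -82.

-82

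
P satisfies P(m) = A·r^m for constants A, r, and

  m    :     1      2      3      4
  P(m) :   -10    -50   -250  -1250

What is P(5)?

-6250

Consecutive ratio: -50/(-10) = 5, and -250/(-50) = 5, so r = 5.
Then A·5^1 = -10 gives A = -2, and P(m) = -2·5^m.
P(5) = -2·5^5 = -6250.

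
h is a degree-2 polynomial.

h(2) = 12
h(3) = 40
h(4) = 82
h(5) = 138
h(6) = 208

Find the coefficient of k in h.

First differences: 28, 42, 56, 70. Second differences: 14, 14, 14.
Level-2 differences are constant, so h has degree 2.
Fitting a degree-2 polynomial gives h(k) = 7k² - 7k - 2.
The coefficient of k is -7.

-7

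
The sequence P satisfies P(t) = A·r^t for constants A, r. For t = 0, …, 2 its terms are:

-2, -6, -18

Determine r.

Consecutive ratio: -6/(-2) = 3, and -18/(-6) = 3, so r = 3.
Then A·3^0 = -2 gives A = -2, and P(t) = -2·3^t.

3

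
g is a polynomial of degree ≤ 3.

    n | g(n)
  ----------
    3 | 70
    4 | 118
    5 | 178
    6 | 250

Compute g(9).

First differences: 48, 60, 72. Second differences: 12, 12.
Level-2 differences are constant, so g has degree 2.
Fitting a degree-2 polynomial gives g(n) = 6n² + 6n - 2.
Then g(9) = 538.

538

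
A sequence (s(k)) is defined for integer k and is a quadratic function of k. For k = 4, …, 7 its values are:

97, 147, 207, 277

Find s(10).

Write s(k) = ak² + bk + c; the 4 given values yield a linear system in the 3 coefficients.
Solving, s(k) = 5k² + 5k - 3.
Then s(10) = 547.

547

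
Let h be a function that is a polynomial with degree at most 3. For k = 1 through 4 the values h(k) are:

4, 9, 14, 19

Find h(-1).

-6

Write h(k) = ak³ + bk² + ck + d; the 4 given values yield a linear system in the 4 coefficients.
Solving, the top 2 coefficients vanish, and h(k) = 5k - 1.
Then h(-1) = -6.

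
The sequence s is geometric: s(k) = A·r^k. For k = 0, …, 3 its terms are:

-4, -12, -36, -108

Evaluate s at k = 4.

-324

Consecutive ratio: -12/(-4) = 3, and -36/(-12) = 3, so r = 3.
Then A·3^0 = -4 gives A = -4, and s(k) = -4·3^k.
s(4) = -4·3^4 = -324.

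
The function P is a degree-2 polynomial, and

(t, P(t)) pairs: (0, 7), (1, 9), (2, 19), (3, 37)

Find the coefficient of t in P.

-2

First differences: 2, 10, 18. Second differences: 8, 8.
Level-2 differences are constant, so P has degree 2.
Fitting a degree-2 polynomial gives P(t) = 4t² - 2t + 7.
The coefficient of t is -2.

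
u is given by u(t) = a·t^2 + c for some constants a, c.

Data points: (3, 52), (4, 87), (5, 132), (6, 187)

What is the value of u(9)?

412

From u(3) = 52 and u(4) = 87: 9a + c = 52 and 16a + c = 87.
Subtracting: 7a = 35, so a = 5; then c = 52 − 5·9 = 7.
So u(t) = 5t² + 7, and u(9) = 412.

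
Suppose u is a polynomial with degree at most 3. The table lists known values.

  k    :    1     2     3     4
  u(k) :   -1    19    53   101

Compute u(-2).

Write u(k) = ak³ + bk² + ck + d; the 4 given values yield a linear system in the 4 coefficients.
Solving, the leading coefficient vanishes, and u(k) = 7k² - k - 7.
Then u(-2) = 23.

23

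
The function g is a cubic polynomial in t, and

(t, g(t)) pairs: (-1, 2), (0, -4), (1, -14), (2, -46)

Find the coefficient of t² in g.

Write g(t) = at³ + bt² + ct + d; the 4 given values yield a linear system in the 4 coefficients.
Solving, g(t) = -3t³ - 2t² - 5t - 4.
The coefficient of t² is -2.

-2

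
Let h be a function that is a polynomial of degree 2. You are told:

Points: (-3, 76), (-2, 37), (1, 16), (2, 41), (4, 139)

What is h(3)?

82

Write h(t) = at² + bt + c; the 5 given values yield a linear system in the 3 coefficients.
Solving, h(t) = 8t² + t + 7.
Then h(3) = 82.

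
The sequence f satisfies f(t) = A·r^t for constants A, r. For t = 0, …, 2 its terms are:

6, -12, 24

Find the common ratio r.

-2

Consecutive ratio: -12/6 = -2, and 24/(-12) = -2, so r = -2.
Then A·(-2)^0 = 6 gives A = 6, and f(t) = 6·(-2)^t.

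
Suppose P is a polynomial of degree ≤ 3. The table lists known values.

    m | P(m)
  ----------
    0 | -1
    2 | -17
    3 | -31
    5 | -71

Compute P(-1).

1

Write P(m) = am³ + bm² + cm + d; the 4 given values yield a linear system in the 4 coefficients.
Solving, the leading coefficient vanishes, and P(m) = -2m² - 4m - 1.
Then P(-1) = 1.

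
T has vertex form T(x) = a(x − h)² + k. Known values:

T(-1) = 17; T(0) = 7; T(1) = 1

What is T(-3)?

First differences -10, -6; second difference 4 = 2a, so a = 2.
Expanding, the x-coefficient is −2ah = -4h; matching it to the data gives h = 2, and then k = -1.
So T(x) = 2(x − 2)² − 1.
T(-3) = 2·(-5)² − 1 = 49.

49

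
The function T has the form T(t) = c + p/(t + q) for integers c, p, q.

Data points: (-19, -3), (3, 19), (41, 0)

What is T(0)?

(T(t) − c)(t + q) = p for each data point; the three points give a linear system in c and q, then p follows.
Solving: c = -1, q = -1, p = 40, so T(t) = -1 + 40/(t − 1).
Then T(0) = -1 + 40/(-1) = -41.

-41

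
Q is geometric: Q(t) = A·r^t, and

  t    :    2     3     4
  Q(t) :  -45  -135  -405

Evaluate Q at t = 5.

Consecutive ratio: -135/(-45) = 3, and -405/(-135) = 3, so r = 3.
Then A·3^2 = -45 gives A = -5, and Q(t) = -5·3^t.
Q(5) = -5·3^5 = -1215.

-1215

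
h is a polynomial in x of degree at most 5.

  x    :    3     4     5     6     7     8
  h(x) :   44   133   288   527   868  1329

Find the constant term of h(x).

-7

Write h(x) = ax^5 + bx^4 + cx³ + dx² + ex + p; the 6 given values yield a linear system in the 6 coefficients.
Solving, the top 2 coefficients vanish, and h(x) = 3x³ - 3x² - x - 7.
The constant term is h(0) = -7.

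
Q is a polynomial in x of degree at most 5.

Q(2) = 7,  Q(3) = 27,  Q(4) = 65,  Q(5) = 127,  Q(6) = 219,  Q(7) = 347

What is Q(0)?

Write Q(x) = ax^5 + bx^4 + cx³ + dx² + ex + p; the 6 given values yield a linear system in the 6 coefficients.
Solving, the top 2 coefficients vanish, and Q(x) = x³ + x - 3.
Then Q(0) = -3.

-3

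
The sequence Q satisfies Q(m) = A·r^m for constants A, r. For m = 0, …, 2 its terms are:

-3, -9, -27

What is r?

3

Consecutive ratio: -9/(-3) = 3, and -27/(-9) = 3, so r = 3.
Then A·3^0 = -3 gives A = -3, and Q(m) = -3·3^m.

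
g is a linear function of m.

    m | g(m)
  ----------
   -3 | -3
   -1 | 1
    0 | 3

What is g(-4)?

-5

Write g(m) = am + b; the 3 given values yield a linear system in the 2 coefficients.
Solving, g(m) = 2m + 3.
Then g(-4) = -5.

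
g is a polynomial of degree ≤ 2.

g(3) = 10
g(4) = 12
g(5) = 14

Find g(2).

Write g(m) = am² + bm + c; the 3 given values yield a linear system in the 3 coefficients.
Solving, the leading coefficient vanishes, and g(m) = 2m + 4.
Then g(2) = 8.

8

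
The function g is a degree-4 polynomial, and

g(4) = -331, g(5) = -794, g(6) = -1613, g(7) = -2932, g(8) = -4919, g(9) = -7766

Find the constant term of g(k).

1

First differences: -463, -819, -1319, -1987, -2847. Second differences: -356, -500, -668, -860. Third differences: -144, -168, -192. Fourth differences: -24, -24.
Level-4 differences are constant, so g has degree 4.
Fitting a degree-4 polynomial gives g(k) = -k^4 - 2k³ + 3k² + k + 1.
The constant term is g(0) = 1.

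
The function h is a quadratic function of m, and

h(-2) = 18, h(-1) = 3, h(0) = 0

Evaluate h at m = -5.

Write h(m) = am² + bm + c; the 3 given values yield a linear system in the 3 coefficients.
Solving, h(m) = 6m² + 3m.
Then h(-5) = 135.

135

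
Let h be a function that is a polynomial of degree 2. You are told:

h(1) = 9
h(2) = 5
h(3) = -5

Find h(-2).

Write h(n) = an² + bn + c; the 3 given values yield a linear system in the 3 coefficients.
Solving, h(n) = -3n² + 5n + 7.
Then h(-2) = -15.

-15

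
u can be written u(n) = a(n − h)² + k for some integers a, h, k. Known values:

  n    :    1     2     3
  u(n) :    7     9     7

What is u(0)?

First differences 2, -2; second difference -4 = 2a, so a = -2.
Expanding, the n-coefficient is −2ah = 4h; matching it to the data gives h = 2, and then k = 9.
So u(n) = -2(n − 2)² + 9.
u(0) = -2·(-2)² + 9 = 1.

1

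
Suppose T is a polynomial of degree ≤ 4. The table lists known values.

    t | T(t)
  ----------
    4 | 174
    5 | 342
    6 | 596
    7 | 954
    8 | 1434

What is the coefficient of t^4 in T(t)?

First differences: 168, 254, 358, 480. Second differences: 86, 104, 122. Third differences: 18, 18.
Level-3 differences are constant, so T has degree 3.
Fitting a degree-3 polynomial gives T(t) = 3t³ - 2t² + 3t + 2.
The coefficient of t^4 is 0.

0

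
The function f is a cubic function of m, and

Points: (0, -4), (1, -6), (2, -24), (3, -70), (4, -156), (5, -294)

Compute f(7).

First differences: -2, -18, -46, -86, -138. Second differences: -16, -28, -40, -52. Third differences: -12, -12, -12.
Level-3 differences are constant, so f has degree 3.
Fitting a degree-3 polynomial gives f(m) = -2m³ - 2m² + 2m - 4.
Then f(7) = -774.

-774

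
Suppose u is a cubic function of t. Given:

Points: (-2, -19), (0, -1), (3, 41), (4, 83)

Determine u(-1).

Write u(t) = at³ + bt² + ct + d; the 4 given values yield a linear system in the 4 coefficients.
Solving, u(t) = t³ + 5t - 1.
Then u(-1) = -7.

-7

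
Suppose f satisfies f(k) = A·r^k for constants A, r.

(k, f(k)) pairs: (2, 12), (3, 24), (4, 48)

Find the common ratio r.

Consecutive ratio: 24/12 = 2, and 48/24 = 2, so r = 2.
Then A·2^2 = 12 gives A = 3, and f(k) = 3·2^k.

2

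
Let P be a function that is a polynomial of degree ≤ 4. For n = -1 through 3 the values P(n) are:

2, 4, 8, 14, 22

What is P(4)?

32

First differences: 2, 4, 6, 8. Second differences: 2, 2, 2.
Level-2 differences are constant, so P has degree 2.
Extending the table by one column gives the next first difference 10, so P(4) = 22 + 10 = 32.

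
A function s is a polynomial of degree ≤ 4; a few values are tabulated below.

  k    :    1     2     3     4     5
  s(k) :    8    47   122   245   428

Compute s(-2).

First differences: 39, 75, 123, 183. Second differences: 36, 48, 60. Third differences: 12, 12.
Level-3 differences are constant, so s has degree 3.
Fitting a degree-3 polynomial gives s(k) = 2k³ + 6k² + 7k - 7.
Then s(-2) = -13.

-13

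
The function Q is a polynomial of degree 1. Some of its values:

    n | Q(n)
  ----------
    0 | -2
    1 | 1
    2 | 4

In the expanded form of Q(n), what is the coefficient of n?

First differences: 3, 3.
Level-1 differences are constant, so Q has degree 1.
Fitting a degree-1 polynomial gives Q(n) = 3n - 2.
The coefficient of n is 3.

3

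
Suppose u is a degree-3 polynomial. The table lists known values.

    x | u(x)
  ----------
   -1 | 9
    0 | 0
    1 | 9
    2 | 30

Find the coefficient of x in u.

Write u(x) = ax³ + bx² + cx + d; the 4 given values yield a linear system in the 4 coefficients.
Solving, u(x) = -x³ + 9x² + x.
The coefficient of x is 1.

1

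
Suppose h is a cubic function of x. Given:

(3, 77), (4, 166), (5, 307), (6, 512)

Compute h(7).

793

Write h(x) = ax³ + bx² + cx + d; the 4 given values yield a linear system in the 4 coefficients.
Solving, h(x) = 2x³ + 2x² + x + 2.
Then h(7) = 793.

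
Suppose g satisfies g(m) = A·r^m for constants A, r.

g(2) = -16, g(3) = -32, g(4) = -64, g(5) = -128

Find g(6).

Consecutive ratio: -32/(-16) = 2, and -64/(-32) = 2, so r = 2.
Then A·2^2 = -16 gives A = -4, and g(m) = -4·2^m.
g(6) = -4·2^6 = -256.

-256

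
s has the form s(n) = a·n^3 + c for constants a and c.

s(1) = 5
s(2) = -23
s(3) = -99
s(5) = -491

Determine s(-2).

From s(1) = 5 and s(2) = -23: 1a + c = 5 and 8a + c = -23.
Subtracting: 7a = -28, so a = -4; then c = 5 − (-4)·1 = 9.
So s(n) = -4n³ + 9, and s(-2) = 41.

41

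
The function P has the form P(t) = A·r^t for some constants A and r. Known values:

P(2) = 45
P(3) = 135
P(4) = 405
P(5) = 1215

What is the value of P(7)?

Consecutive ratio: 135/45 = 3, and 405/135 = 3, so r = 3.
Then A·3^2 = 45 gives A = 5, and P(t) = 5·3^t.
P(7) = 5·3^7 = 10935.

10935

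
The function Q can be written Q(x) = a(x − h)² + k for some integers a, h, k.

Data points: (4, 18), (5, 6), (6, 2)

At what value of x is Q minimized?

6

First differences -12, -4; second difference 8 = 2a, so a = 4.
Expanding, the x-coefficient is −2ah = -8h; matching it to the data gives h = 6, and then k = 2.
So Q(x) = 4(x − 6)² + 2.
Hence h = 6.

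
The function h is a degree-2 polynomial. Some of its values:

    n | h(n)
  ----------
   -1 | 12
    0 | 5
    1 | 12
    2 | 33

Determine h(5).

180

Write h(n) = an² + bn + c; the 4 given values yield a linear system in the 3 coefficients.
Solving, h(n) = 7n² + 5.
Then h(5) = 180.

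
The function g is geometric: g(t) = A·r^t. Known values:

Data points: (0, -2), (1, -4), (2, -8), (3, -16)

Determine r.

Consecutive ratio: -4/(-2) = 2, and -8/(-4) = 2, so r = 2.
Then A·2^0 = -2 gives A = -2, and g(t) = -2·2^t.

2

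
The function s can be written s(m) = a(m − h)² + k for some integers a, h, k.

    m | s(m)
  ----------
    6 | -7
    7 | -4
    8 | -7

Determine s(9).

First differences 3, -3; second difference -6 = 2a, so a = -3.
Expanding, the m-coefficient is −2ah = 6h; matching it to the data gives h = 7, and then k = -4.
So s(m) = -3(m − 7)² − 4.
s(9) = -3·2² − 4 = -16.

-16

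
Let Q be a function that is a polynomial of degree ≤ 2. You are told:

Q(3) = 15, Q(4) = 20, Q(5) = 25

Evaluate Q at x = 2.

First differences: 5, 5.
Level-1 differences are constant, so Q has degree 1.
Fitting a degree-1 polynomial gives Q(x) = 5x.
Then Q(2) = 10.

10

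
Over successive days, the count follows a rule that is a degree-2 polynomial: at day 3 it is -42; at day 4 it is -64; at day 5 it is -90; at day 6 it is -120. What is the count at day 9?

Write the value at n as Q(n).
First differences: -22, -26, -30. Second differences: -4, -4.
Level-2 differences are constant, so Q has degree 2.
Fitting a degree-2 polynomial gives Q(n) = -2n² - 8n.
Then Q(9) = -234.

-234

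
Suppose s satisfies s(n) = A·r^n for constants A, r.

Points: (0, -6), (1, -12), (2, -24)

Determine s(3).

Consecutive ratio: -12/(-6) = 2, and -24/(-12) = 2, so r = 2.
Then A·2^0 = -6 gives A = -6, and s(n) = -6·2^n.
s(3) = -6·2^3 = -48.

-48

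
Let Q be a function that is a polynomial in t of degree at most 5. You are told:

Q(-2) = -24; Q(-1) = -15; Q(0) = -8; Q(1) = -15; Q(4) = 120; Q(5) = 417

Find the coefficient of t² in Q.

-8

Write Q(t) = at^5 + bt^4 + ct³ + dt² + et + p; the 6 given values yield a linear system in the 6 coefficients.
Solving, the leading coefficient vanishes, and Q(t) = t^4 - 8t² - 8.
The coefficient of t² is -8.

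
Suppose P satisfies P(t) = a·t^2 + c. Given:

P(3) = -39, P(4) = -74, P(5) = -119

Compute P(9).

From P(3) = -39 and P(4) = -74: 9a + c = -39 and 16a + c = -74.
Subtracting: 7a = -35, so a = -5; then c = -39 − (-5)·9 = 6.
So P(t) = -5t² + 6, and P(9) = -399.

-399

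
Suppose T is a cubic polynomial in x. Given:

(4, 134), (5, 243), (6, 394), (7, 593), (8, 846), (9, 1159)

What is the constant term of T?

-2

First differences: 109, 151, 199, 253, 313. Second differences: 42, 48, 54, 60. Third differences: 6, 6, 6.
Level-3 differences are constant, so T has degree 3.
Fitting a degree-3 polynomial gives T(x) = x³ + 6x² - 6x - 2.
The constant term is T(0) = -2.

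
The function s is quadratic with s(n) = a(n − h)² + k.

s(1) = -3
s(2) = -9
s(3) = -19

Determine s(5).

First differences -6, -10; second difference -4 = 2a, so a = -2.
Expanding, the n-coefficient is −2ah = 4h; matching it to the data gives h = 0, and then k = -1.
So s(n) = -2(n + 0)² − 1.
s(5) = -2·5² − 1 = -51.

-51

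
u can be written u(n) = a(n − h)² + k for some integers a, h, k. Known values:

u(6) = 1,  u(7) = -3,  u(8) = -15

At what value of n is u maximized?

First differences -4, -12; second difference -8 = 2a, so a = -4.
Expanding, the n-coefficient is −2ah = 8h; matching it to the data gives h = 6, and then k = 1.
So u(n) = -4(n − 6)² + 1.
Hence h = 6.

6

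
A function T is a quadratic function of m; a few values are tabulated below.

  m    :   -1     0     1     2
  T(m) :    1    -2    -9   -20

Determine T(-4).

First differences: -3, -7, -11. Second differences: -4, -4.
Level-2 differences are constant, so T has degree 2.
Fitting a degree-2 polynomial gives T(m) = -2m² - 5m - 2.
Then T(-4) = -14.

-14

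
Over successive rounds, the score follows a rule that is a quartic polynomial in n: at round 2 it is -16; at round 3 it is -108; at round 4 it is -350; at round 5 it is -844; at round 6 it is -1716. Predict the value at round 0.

Write the value at n as P(n).
Write P(n) = an^4 + bn³ + cn² + dn + e; the 5 given values yield a linear system in the 5 coefficients.
Solving, P(n) = -n^4 - 3n³ + 7n² - 5n + 6.
Then P(0) = 6.

6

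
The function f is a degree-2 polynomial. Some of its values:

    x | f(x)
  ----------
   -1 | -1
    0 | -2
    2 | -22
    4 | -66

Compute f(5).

Write f(x) = ax² + bx + c; the 4 given values yield a linear system in the 3 coefficients.
Solving, f(x) = -3x² - 4x - 2.
Then f(5) = -97.

-97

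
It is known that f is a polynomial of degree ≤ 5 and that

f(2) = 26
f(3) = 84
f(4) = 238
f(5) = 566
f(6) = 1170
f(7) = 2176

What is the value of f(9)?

6018

First differences: 58, 154, 328, 604, 1006. Second differences: 96, 174, 276, 402. Third differences: 78, 102, 126. Fourth differences: 24, 24.
Level-4 differences are constant, so f has degree 4.
Fitting a degree-4 polynomial gives f(n) = n^4 - n³ + 2n² + 2n + 6.
Then f(9) = 6018.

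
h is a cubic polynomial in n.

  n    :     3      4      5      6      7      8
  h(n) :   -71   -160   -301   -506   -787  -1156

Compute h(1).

Write h(n) = an³ + bn² + cn + d; the 6 given values yield a linear system in the 4 coefficients.
Solving, h(n) = -2n³ - 2n² - n + 4.
Then h(1) = -1.

-1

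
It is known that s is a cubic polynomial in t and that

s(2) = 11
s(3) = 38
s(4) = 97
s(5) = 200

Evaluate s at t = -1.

2

Write s(t) = at³ + bt² + ct + d; the 4 given values yield a linear system in the 4 coefficients.
Solving, s(t) = 2t³ - 2t² - t + 5.
Then s(-1) = 2.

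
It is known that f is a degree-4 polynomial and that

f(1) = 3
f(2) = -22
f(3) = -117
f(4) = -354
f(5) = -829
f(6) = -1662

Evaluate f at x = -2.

First differences: -25, -95, -237, -475, -833. Second differences: -70, -142, -238, -358. Third differences: -72, -96, -120. Fourth differences: -24, -24.
Level-4 differences are constant, so f has degree 4.
Fitting a degree-4 polynomial gives f(x) = -x^4 - 2x³ + 2x² - 2x + 6.
Then f(-2) = 18.

18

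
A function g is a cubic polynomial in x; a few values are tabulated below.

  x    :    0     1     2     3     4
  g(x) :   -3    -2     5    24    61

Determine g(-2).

-11

First differences: 1, 7, 19, 37. Second differences: 6, 12, 18. Third differences: 6, 6.
Level-3 differences are constant, so g has degree 3.
Fitting a degree-3 polynomial gives g(x) = x³ - 3.
Then g(-2) = -11.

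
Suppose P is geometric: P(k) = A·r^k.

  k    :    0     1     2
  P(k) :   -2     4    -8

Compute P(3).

16

Consecutive ratio: 4/(-2) = -2, and -8/4 = -2, so r = -2.
Then A·(-2)^0 = -2 gives A = -2, and P(k) = -2·(-2)^k.
P(3) = -2·(-2)^3 = 16.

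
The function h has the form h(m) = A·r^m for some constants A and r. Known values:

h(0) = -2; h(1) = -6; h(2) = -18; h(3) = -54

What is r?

Consecutive ratio: -6/(-2) = 3, and -18/(-6) = 3, so r = 3.
Then A·3^0 = -2 gives A = -2, and h(m) = -2·3^m.

3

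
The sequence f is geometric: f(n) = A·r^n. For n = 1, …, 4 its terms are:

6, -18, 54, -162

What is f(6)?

Consecutive ratio: -18/6 = -3, and 54/(-18) = -3, so r = -3.
Then A·(-3)^1 = 6 gives A = -2, and f(n) = -2·(-3)^n.
f(6) = -2·(-3)^6 = -1458.

-1458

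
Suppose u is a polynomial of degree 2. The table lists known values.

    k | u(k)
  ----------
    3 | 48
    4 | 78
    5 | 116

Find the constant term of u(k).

6

Write u(k) = ak² + bk + c; the 3 given values yield a linear system in the 3 coefficients.
Solving, u(k) = 4k² + 2k + 6.
The constant term is u(0) = 6.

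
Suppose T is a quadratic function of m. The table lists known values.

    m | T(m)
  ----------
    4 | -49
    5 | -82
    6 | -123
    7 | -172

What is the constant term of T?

First differences: -33, -41, -49. Second differences: -8, -8.
Level-2 differences are constant, so T has degree 2.
Fitting a degree-2 polynomial gives T(m) = -4m² + 3m + 3.
The constant term is T(0) = 3.

3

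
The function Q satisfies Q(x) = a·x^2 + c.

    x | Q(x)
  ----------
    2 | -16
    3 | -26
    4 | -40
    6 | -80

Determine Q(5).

-58

From Q(2) = -16 and Q(3) = -26: 4a + c = -16 and 9a + c = -26.
Subtracting: 5a = -10, so a = -2; then c = -16 − (-2)·4 = -8.
So Q(x) = -2x² − 8, and Q(5) = -58.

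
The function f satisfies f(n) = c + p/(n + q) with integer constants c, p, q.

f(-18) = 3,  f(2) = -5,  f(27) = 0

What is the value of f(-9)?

(f(n) − c)(n + q) = p for each data point; the three points give a linear system in c and q, then p follows.
Solving: c = 1, q = 3, p = -30, so f(n) = 1 − 30/(n + 3).
Then f(-9) = 1 − 30/(-6) = 6.

6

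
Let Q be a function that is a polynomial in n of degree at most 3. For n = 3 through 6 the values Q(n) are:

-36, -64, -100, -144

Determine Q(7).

-196

Write Q(n) = an³ + bn² + cn + d; the 4 given values yield a linear system in the 4 coefficients.
Solving, the leading coefficient vanishes, and Q(n) = -4n².
Then Q(7) = -196.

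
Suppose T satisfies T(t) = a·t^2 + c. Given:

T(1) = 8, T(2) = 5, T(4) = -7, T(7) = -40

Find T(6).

-27

From T(1) = 8 and T(2) = 5: 1a + c = 8 and 4a + c = 5.
Subtracting: 3a = -3, so a = -1; then c = 8 − (-1)·1 = 9.
So T(t) = -1t² + 9, and T(6) = -27.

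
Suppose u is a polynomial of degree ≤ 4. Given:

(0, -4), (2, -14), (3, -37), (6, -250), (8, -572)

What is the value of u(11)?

-1445

Write u(m) = am^4 + bm³ + cm² + dm + e; the 5 given values yield a linear system in the 5 coefficients.
Solving, the leading coefficient vanishes, and u(m) = -m³ - m² + m - 4.
Then u(11) = -1445.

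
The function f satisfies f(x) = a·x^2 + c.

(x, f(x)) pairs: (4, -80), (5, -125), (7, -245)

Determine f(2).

From f(4) = -80 and f(5) = -125: 16a + c = -80 and 25a + c = -125.
Subtracting: 9a = -45, so a = -5; then c = -80 − (-5)·16 = 0.
So f(x) = -5x² + 0, and f(2) = -20.

-20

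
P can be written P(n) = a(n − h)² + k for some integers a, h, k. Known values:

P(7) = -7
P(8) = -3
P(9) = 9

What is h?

7

First differences 4, 12; second difference 8 = 2a, so a = 4.
Expanding, the n-coefficient is −2ah = -8h; matching it to the data gives h = 7, and then k = -7.
So P(n) = 4(n − 7)² − 7.
Hence h = 7.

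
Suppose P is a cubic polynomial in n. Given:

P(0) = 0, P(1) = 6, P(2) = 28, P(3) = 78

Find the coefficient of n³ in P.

2

Write P(n) = an³ + bn² + cn + d; the 4 given values yield a linear system in the 4 coefficients.
Solving, P(n) = 2n³ + 2n² + 2n.
The coefficient of n³ is 2.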